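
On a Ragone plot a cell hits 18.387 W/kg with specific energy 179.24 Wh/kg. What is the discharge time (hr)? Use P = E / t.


t = E / P = 179.24 / 18.387 = 9.748 hr

9.748 hr


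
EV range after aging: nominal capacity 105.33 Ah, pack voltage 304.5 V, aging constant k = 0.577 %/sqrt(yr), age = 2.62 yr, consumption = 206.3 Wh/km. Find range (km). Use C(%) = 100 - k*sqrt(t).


Step 1: capacity retention = 100 - 0.577 * sqrt(2.62) = 100 - 0.577 * 1.6186 = 99.066%
Step 2: C_now = 105.33 * 99.066/100 = 104.35 Ah
Step 3: E_pack = V * C_now = 304.5 * 104.35 = 31775 Wh
Step 4: range = E_pack / consumption = 31775 / 206.3 = 154.0 km

154.0 km


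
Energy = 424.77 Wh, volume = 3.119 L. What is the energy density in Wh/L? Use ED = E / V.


Volumetric ED = 424.77 Wh / 3.119 L = 136.2 Wh/L

136.2 Wh/L


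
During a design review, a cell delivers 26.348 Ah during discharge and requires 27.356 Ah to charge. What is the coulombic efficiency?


Coulombic efficiency = 26.348/27.356 * 100% = 96.32%

96.32%


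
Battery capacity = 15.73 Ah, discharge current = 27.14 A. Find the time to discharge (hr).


t = capacity / current = 15.73 / 27.14 = 0.5796 hr

0.5796 hr


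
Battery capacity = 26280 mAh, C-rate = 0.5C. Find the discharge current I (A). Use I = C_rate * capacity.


Convert: capacity = 26280 mAh = 26.28 Ah
At 0.5C: I = 0.5 * 26.28 Ah = 13.14 A

13.14 A


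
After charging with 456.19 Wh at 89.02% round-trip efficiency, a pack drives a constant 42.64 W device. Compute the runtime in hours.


Step 1: E_discharge = eta/100 * E_charge = 89.02/100 * 456.19 = 406.1 Wh
Step 2: t = E_discharge / P = 406.1 / 42.64 = 9.524 hr

9.524 hr


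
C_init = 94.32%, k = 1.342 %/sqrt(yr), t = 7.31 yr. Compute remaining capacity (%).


sqrt(t) = sqrt(7.31) = 2.7037
C_final = 94.32 - 1.342 * 2.7037 = 90.69%

90.69%


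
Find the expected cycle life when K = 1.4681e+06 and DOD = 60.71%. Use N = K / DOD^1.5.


DOD^1.5 = 473.03
N = K / DOD^1.5 = 1.4681e+06 / 473.03 = 3104

3104 cycles


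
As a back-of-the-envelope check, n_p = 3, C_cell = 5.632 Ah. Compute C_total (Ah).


C_total = 3 * 5.632 = 16.896 Ah

16.896 Ah


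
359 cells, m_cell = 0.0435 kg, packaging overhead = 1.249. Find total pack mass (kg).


m_pack = n * m_cell * overhead = 359 * 0.0435 * 1.249 = 19.51 kg

19.51 kg


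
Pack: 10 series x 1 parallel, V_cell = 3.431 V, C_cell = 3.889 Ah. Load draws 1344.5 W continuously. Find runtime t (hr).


Step 1: E_pack = Ns * V_cell * Np * C_cell = 10 * 3.431 * 1 * 3.889 = 133.43 Wh
Step 2: t = E_pack / P = 133.43 / 1344.5 = 0.09924 hr

0.09924 hr


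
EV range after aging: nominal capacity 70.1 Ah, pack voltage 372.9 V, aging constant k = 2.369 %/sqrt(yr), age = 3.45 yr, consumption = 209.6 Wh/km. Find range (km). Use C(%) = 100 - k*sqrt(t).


Step 1: capacity retention = 100 - 2.369 * sqrt(3.45) = 100 - 2.369 * 1.8574 = 95.6%
Step 2: C_now = 70.1 * 95.6/100 = 67.016 Ah
Step 3: E_pack = V * C_now = 372.9 * 67.016 = 24990 Wh
Step 4: range = E_pack / consumption = 24990 / 209.6 = 119.2 km

119.2 km


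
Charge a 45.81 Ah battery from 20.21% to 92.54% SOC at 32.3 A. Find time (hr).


delta_Ah = 45.81 * (92.54 - 20.21) / 100 = 33.134 Ah
t = delta_Ah / I = 33.134 / 32.3 = 1.026 hr

1.026 hr


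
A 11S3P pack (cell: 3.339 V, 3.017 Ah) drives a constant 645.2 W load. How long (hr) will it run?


Step 1: E_pack = Ns * V_cell * Np * C_cell = 11 * 3.339 * 3 * 3.017 = 332.43 Wh
Step 2: t = E_pack / P = 332.43 / 645.2 = 0.5152 hr

0.5152 hr


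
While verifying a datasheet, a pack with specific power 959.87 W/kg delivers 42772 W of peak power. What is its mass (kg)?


m = P / SP = 42772 / 959.87 = 44.56 kg

44.56 kg


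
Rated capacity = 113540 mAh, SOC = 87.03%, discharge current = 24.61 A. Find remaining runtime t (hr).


Convert: C_total = 113540 mAh = 113.54 Ah
Step 1: remaining = SOC/100 * C_total = 87.03/100 * 113.54 = 98.814 Ah
Step 2: t = remaining / I = 98.814 / 24.61 = 4.015 hr

4.015 hr


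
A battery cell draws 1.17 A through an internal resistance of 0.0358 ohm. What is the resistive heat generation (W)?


Q = I^2 * R = 1.17^2 * 0.0358 = 0.04901 W

0.04901 W


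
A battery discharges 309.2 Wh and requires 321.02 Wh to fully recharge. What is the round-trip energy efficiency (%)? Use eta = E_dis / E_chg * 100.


eta_e = E_dis / E_chg * 100 = 309.2 / 321.02 * 100 = 96.32%

96.32%


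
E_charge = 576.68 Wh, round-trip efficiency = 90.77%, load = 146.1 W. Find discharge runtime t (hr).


Step 1: E_discharge = eta/100 * E_charge = 90.77/100 * 576.68 = 523.45 Wh
Step 2: t = E_discharge / P = 523.45 / 146.1 = 3.583 hr

3.583 hr


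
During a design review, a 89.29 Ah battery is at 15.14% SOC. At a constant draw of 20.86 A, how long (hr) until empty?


Step 1: remaining = SOC/100 * C_total = 15.14/100 * 89.29 = 13.519 Ah
Step 2: t = remaining / I = 13.519 / 20.86 = 0.6481 hr

0.6481 hr


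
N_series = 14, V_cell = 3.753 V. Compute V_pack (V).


Series voltages add: 14 * 3.753 V = 52.542 V

52.542 V


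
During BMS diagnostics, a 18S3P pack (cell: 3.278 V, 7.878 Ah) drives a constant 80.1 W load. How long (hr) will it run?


Step 1: E_pack = Ns * V_cell * Np * C_cell = 18 * 3.278 * 3 * 7.878 = 1394.5 Wh
Step 2: t = E_pack / P = 1394.5 / 80.1 = 17.41 hr

17.41 hr


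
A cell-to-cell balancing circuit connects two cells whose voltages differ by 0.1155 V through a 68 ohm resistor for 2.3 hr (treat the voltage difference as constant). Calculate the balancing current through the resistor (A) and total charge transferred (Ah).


First, Ohm's law: I_bal = 0.1155 V / 68 ohm = 0.0016985 A
Then Q = I * t = 0.0016985 A * 2.3 hr = 0.003907 Ah

I=0.0016985 A, Q=0.003907 Ah


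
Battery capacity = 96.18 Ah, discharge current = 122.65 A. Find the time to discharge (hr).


Runtime = 96.18 Ah / 122.65 A = 0.7842 hr

0.7842 hr


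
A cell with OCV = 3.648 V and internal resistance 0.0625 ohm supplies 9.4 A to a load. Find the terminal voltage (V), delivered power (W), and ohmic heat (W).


Step 1: V_terminal = OCV - I*R = 3.648 - 9.4 * 0.0625 = 3.0605 V
Step 2: P_out = V_terminal * I = 3.0605 * 9.4 = 28.77 W
Step 3: Q = I^2 * R = 9.4^2 * 0.0625 = 5.523 W

V=3.0605 V, P=28.77 W, Q=5.523 W


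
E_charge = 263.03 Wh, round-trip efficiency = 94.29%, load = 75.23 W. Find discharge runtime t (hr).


Step 1: E_discharge = eta/100 * E_charge = 94.29/100 * 263.03 = 248.01 Wh
Step 2: t = E_discharge / P = 248.01 / 75.23 = 3.297 hr

3.297 hr


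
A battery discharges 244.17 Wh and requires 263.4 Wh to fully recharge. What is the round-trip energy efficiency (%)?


Round-trip efficiency = 244.17/263.4 * 100% = 92.70%

92.70%


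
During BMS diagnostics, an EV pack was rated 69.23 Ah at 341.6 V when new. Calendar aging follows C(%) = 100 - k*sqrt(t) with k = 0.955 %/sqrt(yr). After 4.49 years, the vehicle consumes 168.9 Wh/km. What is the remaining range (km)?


Step 1: capacity retention = 100 - 0.955 * sqrt(4.49) = 100 - 0.955 * 2.119 = 97.976%
Step 2: C_now = 69.23 * 97.976/100 = 67.829 Ah
Step 3: E_pack = V * C_now = 341.6 * 67.829 = 23170 Wh
Step 4: range = E_pack / consumption = 23170 / 168.9 = 137.2 km

137.2 km


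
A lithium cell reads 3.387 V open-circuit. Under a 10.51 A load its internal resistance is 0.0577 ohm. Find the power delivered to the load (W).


Step 1: V_terminal = OCV - I*R = 3.387 - 10.51 * 0.0577 = 2.7806 V
Step 2: P_out = V_terminal * I = 2.7806 * 10.51 = 29.22 W

29.22 W


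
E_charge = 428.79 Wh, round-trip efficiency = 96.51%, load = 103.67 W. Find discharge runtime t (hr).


Step 1: E_discharge = eta/100 * E_charge = 96.51/100 * 428.79 = 413.83 Wh
Step 2: t = E_discharge / P = 413.83 / 103.67 = 3.992 hr

3.992 hr


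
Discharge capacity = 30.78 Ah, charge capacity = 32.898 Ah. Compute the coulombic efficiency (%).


eta_c = Q_dis / Q_chg * 100 = 30.78 / 32.898 * 100 = 93.56%

93.56%


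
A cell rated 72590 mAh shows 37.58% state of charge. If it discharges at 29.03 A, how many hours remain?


Convert: C_total = 72590 mAh = 72.59 Ah
Step 1: remaining = SOC/100 * C_total = 37.58/100 * 72.59 = 27.279 Ah
Step 2: t = remaining / I = 27.279 / 29.03 = 0.9397 hr

0.9397 hr


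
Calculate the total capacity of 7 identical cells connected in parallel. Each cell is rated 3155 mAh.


Convert: C_cell = 3155 mAh = 3.155 Ah
C_total = 7 * 3.155 = 22.085 Ah

22.085 Ah


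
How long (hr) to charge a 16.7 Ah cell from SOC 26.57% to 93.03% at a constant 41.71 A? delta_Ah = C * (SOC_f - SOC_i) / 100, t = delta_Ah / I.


delta_Ah = 16.7 * (93.03 - 26.57) / 100 = 11.099 Ah
t = delta_Ah / I = 11.099 / 41.71 = 0.2661 hr

0.2661 hr


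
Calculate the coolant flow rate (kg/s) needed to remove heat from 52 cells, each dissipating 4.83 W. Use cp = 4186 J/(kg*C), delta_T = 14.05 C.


Q_total = 52 * 4.83 = 251.16 W
m_dot = Q_total / (cp * dT) = 251.16 / (4186 * 14.05) = 0.004270 kg/s

0.004270 kg/s


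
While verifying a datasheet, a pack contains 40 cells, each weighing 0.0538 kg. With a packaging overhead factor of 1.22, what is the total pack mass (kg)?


Cell mass sum = 40 * 0.0538 = 2.152 kg
With overhead 1.22: m_pack = 2.152 * 1.22 = 2.625 kg

2.625 kg


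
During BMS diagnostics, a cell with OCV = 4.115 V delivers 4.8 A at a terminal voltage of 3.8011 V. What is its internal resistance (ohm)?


R = (OCV - V) / I = (4.115 - 3.8011) / 4.8 = 0.06540 ohm

0.06540 ohm


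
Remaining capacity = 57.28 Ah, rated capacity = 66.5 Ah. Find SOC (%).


SOC = (remaining / total) * 100 = (57.28 / 66.5) * 100 = 86.14%

86.14%


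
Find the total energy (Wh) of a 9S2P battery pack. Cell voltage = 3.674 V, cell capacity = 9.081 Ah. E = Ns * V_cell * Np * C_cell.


V_pack = 9 * 3.674 = 33.066 V
C_pack = 2 * 9.081 = 18.162 Ah
E = V_pack * C_pack = 33.066 * 18.162 = 600.5 Wh

600.5 Wh


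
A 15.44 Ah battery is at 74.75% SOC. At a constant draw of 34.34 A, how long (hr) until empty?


Step 1: remaining = SOC/100 * C_total = 74.75/100 * 15.44 = 11.541 Ah
Step 2: t = remaining / I = 11.541 / 34.34 = 0.3361 hr

0.3361 hr


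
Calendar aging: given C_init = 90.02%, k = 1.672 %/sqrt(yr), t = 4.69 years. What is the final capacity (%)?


Step 1: sqrt(4.69 yr) = 2.1656
Step 2: drop = 1.672 * 2.1656 = 3.6209
Step 3: C_final = 90.02 - 3.6209 = 86.40%

86.40%


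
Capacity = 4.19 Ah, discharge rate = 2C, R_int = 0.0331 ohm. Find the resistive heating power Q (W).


Step 1: I = C_rate * capacity = 2 * 4.19 = 8.38 A
Step 2: Q = I^2 * R = 8.38^2 * 0.0331 = 70.224 * 0.0331 = 2.324 W

2.324 W


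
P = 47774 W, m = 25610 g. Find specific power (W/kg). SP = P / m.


Convert: m = 25610 g = 25.61 kg
SP = P / m = 47774 / 25.61 = 1865 W/kg

1865 W/kg


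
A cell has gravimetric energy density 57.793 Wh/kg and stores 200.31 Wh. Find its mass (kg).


m = E / ED = 200.31 / 57.793 = 3.466 kg

3.466 kg


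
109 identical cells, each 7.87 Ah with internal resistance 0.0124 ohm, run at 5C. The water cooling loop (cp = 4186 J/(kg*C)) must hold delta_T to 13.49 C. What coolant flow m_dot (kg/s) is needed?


Step 1: I = 5 * 7.87 = 39.35 A
Step 2: Q_cell = I^2 * R = 39.35^2 * 0.0124 = 19.2 W
Step 3: Q_total = 109 * 19.2 = 2092.8 W
Step 4: m_dot = Q_total / (cp * dT) = 2092.8 / (4186 * 13.49) = 0.03706 kg/s

0.03706 kg/s


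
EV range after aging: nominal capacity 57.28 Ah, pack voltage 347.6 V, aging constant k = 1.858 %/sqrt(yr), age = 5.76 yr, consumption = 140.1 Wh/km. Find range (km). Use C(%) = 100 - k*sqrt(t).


Step 1: capacity retention = 100 - 1.858 * sqrt(5.76) = 100 - 1.858 * 2.4 = 95.541%
Step 2: C_now = 57.28 * 95.541/100 = 54.726 Ah
Step 3: E_pack = V * C_now = 347.6 * 54.726 = 19023 Wh
Step 4: range = E_pack / consumption = 19023 / 140.1 = 135.8 km

135.8 km


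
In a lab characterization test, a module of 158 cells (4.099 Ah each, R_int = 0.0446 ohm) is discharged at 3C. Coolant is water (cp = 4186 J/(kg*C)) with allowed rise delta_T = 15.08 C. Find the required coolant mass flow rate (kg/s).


Step 1: I = 3 * 4.099 = 12.297 A
Step 2: Q_cell = I^2 * R = 12.297^2 * 0.0446 = 6.7442 W
Step 3: Q_total = 158 * 6.7442 = 1065.6 W
Step 4: m_dot = Q_total / (cp * dT) = 1065.6 / (4186 * 15.08) = 0.01688 kg/s

0.01688 kg/s


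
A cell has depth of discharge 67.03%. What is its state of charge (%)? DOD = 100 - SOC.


SOC = 100 - DOD = 100 - 67.03 = 32.97%

32.97%


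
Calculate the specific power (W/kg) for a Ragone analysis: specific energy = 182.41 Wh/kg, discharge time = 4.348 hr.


Specific power = 182.41 Wh/kg / 4.348 hr = 41.95 W/kg

41.95 W/kg


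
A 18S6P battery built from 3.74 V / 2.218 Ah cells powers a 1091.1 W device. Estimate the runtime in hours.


Step 1: E_pack = Ns * V_cell * Np * C_cell = 18 * 3.74 * 6 * 2.218 = 895.89 Wh
Step 2: t = E_pack / P = 895.89 / 1091.1 = 0.8211 hr

0.8211 hr


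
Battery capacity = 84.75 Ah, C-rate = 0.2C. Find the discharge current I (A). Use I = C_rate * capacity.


I = C_rate * capacity = 0.2 * 84.75 = 16.95 A

16.95 A


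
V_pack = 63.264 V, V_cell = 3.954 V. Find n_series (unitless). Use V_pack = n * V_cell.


n = V_pack / V_cell = 63.264 / 3.954 = 16

16


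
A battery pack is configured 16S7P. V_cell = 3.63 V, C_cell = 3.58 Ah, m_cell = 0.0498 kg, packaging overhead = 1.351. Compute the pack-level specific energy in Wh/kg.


Step 1: V_pack = 16 * 3.63 = 58.08 V
Step 2: C_pack = 7 * 3.58 = 25.06 Ah
Step 3: E_pack = V_pack * C_pack = 58.08 * 25.06 = 1455.5 Wh
Step 4: m_pack = 16 * 7 * 0.0498 * 1.351 = 7.5353 kg
Step 5: ED = E_pack / m_pack = 1455.5 / 7.5353 = 193.2 Wh/kg

193.2 Wh/kg


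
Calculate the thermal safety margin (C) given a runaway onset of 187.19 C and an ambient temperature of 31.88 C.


Safety margin = 187.19 C - 31.88 C = 155.31 C

155.31 C


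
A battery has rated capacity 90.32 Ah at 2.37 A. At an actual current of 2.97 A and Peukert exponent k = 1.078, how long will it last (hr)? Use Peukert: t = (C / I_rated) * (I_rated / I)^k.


t_rated = C / I_rated = 90.32 / 2.37 = 38.11 hr
(I_rated/I)^k = (0.79798)^1.078 = 0.78406
t = t_rated * (I_rated/I)^k = 38.11 * 0.78406 = 29.88 hr

29.88 hr


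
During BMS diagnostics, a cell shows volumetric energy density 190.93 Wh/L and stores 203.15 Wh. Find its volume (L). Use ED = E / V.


V = E / ED = 203.15 / 190.93 = 1.064 L

1.064 L


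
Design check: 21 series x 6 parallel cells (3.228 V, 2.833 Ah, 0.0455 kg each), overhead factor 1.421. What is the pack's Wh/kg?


Step 1: V_pack = 21 * 3.228 = 67.788 V
Step 2: C_pack = 6 * 2.833 = 16.998 Ah
Step 3: E_pack = V_pack * C_pack = 67.788 * 16.998 = 1152.3 Wh
Step 4: m_pack = 21 * 6 * 0.0455 * 1.421 = 8.1466 kg
Step 5: ED = E_pack / m_pack = 1152.3 / 8.1466 = 141.4 Wh/kg

141.4 Wh/kg


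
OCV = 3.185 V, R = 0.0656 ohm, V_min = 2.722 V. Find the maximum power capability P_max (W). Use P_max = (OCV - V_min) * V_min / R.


dV = OCV - V_min = 0.463 V (so I_max = dV / R)
P_max = dV * V_min / R = 0.463 * 2.722 / 0.0656 = 19.21 W

19.21 W


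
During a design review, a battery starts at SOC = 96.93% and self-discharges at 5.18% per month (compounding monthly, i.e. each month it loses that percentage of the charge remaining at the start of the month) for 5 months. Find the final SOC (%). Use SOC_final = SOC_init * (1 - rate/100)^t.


Monthly retention factor = 1 - 5.18/100 = 0.9482
Over 5 months: factor^5 = 0.76648
SOC_final = 96.93 * 0.76648 = 74.29%

74.29%


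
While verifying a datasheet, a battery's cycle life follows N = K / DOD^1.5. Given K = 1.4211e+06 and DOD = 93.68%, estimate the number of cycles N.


DOD^1.5 = 906.71
N = K / DOD^1.5 = 1.4211e+06 / 906.71 = 1567

1567 cycles


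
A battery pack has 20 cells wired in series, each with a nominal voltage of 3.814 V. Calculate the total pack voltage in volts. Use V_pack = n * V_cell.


With 20 cells in series at 3.814 V each, V_pack = 76.28 V

76.28 V


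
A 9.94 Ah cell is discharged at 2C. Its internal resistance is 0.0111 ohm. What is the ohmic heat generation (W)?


Step 1: I = C_rate * capacity = 2 * 9.94 = 19.88 A
Step 2: Q = I^2 * R = 19.88^2 * 0.0111 = 395.21 * 0.0111 = 4.387 W

4.387 W


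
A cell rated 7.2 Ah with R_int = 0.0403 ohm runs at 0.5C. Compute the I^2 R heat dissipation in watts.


Step 1: I = C_rate * capacity = 0.5 * 7.2 = 3.6 A
Step 2: Q = I^2 * R = 3.6^2 * 0.0403 = 12.96 * 0.0403 = 0.5223 W

0.5223 W


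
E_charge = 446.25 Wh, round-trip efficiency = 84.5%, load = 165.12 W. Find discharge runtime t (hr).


Step 1: E_discharge = eta/100 * E_charge = 84.5/100 * 446.25 = 377.08 Wh
Step 2: t = E_discharge / P = 377.08 / 165.12 = 2.284 hr

2.284 hr


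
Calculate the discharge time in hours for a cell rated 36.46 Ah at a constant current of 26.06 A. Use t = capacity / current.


t = capacity / current = 36.46 / 26.06 = 1.399 hr

1.399 hr


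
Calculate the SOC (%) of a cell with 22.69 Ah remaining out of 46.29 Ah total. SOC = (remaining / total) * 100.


SOC = (remaining / total) * 100 = (22.69 / 46.29) * 100 = 49.02%

49.02%


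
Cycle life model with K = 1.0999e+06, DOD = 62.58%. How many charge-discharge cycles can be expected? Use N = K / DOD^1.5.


Step 1: DOD^1.5 = 62.58^1.5 = 495.05
Step 2: N = 1.0999e+06 / 495.05 = 2222 cycles

2222 cycles


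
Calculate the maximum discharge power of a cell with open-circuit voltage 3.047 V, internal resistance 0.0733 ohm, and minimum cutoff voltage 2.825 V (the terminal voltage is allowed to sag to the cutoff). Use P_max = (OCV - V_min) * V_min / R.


dV = OCV - V_min = 0.222 V (so I_max = dV / R)
P_max = dV * V_min / R = 0.222 * 2.825 / 0.0733 = 8.556 W

8.556 W


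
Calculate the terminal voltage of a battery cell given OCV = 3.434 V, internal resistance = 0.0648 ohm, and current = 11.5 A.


IR drop = 11.5 * 0.0648 = 0.7452 V
V = 3.434 - 0.7452 = 2.689 V

2.689 V


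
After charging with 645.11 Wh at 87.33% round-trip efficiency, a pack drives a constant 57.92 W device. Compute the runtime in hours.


Step 1: E_discharge = eta/100 * E_charge = 87.33/100 * 645.11 = 563.37 Wh
Step 2: t = E_discharge / P = 563.37 / 57.92 = 9.727 hr

9.727 hr


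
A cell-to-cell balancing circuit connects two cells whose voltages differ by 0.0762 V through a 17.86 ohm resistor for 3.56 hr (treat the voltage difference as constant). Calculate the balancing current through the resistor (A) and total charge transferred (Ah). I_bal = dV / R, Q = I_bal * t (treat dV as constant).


I_bal = dV / R = 0.0762 / 17.86 = 0.0042665 A
Q = I_bal * t = 0.0042665 * 3.56 = 0.01519 Ah

I=0.0042665 A, Q=0.01519 Ah


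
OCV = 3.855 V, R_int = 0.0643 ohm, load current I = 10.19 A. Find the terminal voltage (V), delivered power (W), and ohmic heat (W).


Step 1: V_terminal = OCV - I*R = 3.855 - 10.19 * 0.0643 = 3.1998 V
Step 2: P_out = V_terminal * I = 3.1998 * 10.19 = 32.61 W
Step 3: Q = I^2 * R = 10.19^2 * 0.0643 = 6.677 W

V=3.1998 V, P=32.61 W, Q=6.677 W


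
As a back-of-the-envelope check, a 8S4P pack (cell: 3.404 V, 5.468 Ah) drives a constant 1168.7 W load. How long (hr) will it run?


Step 1: E_pack = Ns * V_cell * Np * C_cell = 8 * 3.404 * 4 * 5.468 = 595.62 Wh
Step 2: t = E_pack / P = 595.62 / 1168.7 = 0.5096 hr

0.5096 hr


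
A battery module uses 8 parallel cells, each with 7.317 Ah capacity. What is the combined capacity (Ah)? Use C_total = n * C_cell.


C_total = 8 * 7.317 = 58.536 Ah

58.536 Ah


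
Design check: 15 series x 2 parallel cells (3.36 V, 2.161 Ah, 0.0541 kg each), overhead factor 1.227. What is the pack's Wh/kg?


Step 1: V_pack = 15 * 3.36 = 50.4 V
Step 2: C_pack = 2 * 2.161 = 4.322 Ah
Step 3: E_pack = V_pack * C_pack = 50.4 * 4.322 = 217.83 Wh
Step 4: m_pack = 15 * 2 * 0.0541 * 1.227 = 1.9914 kg
Step 5: ED = E_pack / m_pack = 217.83 / 1.9914 = 109.4 Wh/kg

109.4 Wh/kg


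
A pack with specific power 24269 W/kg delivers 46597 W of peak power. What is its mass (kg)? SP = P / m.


m = P / SP = 46597 / 24269 = 1.920 kg

1.920 kg


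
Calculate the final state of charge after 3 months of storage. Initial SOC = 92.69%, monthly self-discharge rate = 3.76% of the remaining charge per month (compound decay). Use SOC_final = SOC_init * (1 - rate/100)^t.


decay = (1 - 3.76/100)^3 = 0.89139
SOC_final = 92.69 * 0.89139 = 82.62%

82.62%


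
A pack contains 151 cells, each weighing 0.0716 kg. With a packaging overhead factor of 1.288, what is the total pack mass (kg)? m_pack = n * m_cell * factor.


Cell mass sum = 151 * 0.0716 = 10.812 kg
With overhead 1.288: m_pack = 10.812 * 1.288 = 13.93 kg

13.93 kg


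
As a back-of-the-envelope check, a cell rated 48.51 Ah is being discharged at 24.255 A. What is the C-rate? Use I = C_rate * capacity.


C_rate = I / capacity = 24.255 / 48.51 = 0.5C

0.5C


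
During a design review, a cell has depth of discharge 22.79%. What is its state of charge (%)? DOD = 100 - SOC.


SOC = 100 - DOD = 100 - 22.79 = 77.21%

77.21%


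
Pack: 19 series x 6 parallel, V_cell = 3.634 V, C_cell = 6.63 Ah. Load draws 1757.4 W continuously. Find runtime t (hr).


Step 1: E_pack = Ns * V_cell * Np * C_cell = 19 * 3.634 * 6 * 6.63 = 2746.6 Wh
Step 2: t = E_pack / P = 2746.6 / 1757.4 = 1.563 hr

1.563 hr


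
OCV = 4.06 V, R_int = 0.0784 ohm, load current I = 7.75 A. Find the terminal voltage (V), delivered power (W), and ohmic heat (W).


Step 1: V_terminal = OCV - I*R = 4.06 - 7.75 * 0.0784 = 3.4524 V
Step 2: P_out = V_terminal * I = 3.4524 * 7.75 = 26.76 W
Step 3: Q = I^2 * R = 7.75^2 * 0.0784 = 4.709 W

V=3.4524 V, P=26.76 W, Q=4.709 W


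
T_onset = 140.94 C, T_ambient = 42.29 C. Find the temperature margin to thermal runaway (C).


margin = T_onset - T_ambient = 140.94 - 42.29 = 98.65 C

98.65 C


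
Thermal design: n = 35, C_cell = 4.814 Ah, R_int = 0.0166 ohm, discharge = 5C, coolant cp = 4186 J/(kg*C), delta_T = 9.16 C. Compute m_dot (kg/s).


Step 1: I = 5 * 4.814 = 24.07 A
Step 2: Q_cell = I^2 * R = 24.07^2 * 0.0166 = 9.6175 W
Step 3: Q_total = 35 * 9.6175 = 336.61 W
Step 4: m_dot = Q_total / (cp * dT) = 336.61 / (4186 * 9.16) = 0.008779 kg/s

0.008779 kg/s


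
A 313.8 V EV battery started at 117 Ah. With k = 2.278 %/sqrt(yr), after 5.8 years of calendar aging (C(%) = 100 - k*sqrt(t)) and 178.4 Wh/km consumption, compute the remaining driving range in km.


Step 1: capacity retention = 100 - 2.278 * sqrt(5.8) = 100 - 2.278 * 2.4083 = 94.514%
Step 2: C_now = 117 * 94.514/100 = 110.58 Ah
Step 3: E_pack = V * C_now = 313.8 * 110.58 = 34700 Wh
Step 4: range = E_pack / consumption = 34700 / 178.4 = 194.5 km

194.5 km


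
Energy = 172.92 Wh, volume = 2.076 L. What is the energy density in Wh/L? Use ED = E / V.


Volumetric ED = 172.92 Wh / 2.076 L = 83.29 Wh/L

83.29 Wh/L


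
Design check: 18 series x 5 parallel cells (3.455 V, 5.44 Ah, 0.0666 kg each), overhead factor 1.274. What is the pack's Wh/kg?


Step 1: V_pack = 18 * 3.455 = 62.19 V
Step 2: C_pack = 5 * 5.44 = 27.2 Ah
Step 3: E_pack = V_pack * C_pack = 62.19 * 27.2 = 1691.6 Wh
Step 4: m_pack = 18 * 5 * 0.0666 * 1.274 = 7.6364 kg
Step 5: ED = E_pack / m_pack = 1691.6 / 7.6364 = 221.5 Wh/kg

221.5 Wh/kg


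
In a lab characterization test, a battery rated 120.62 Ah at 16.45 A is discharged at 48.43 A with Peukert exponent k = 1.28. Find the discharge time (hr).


t_rated = C / I_rated = 120.62 / 16.45 = 7.3325 hr
(I_rated/I)^k = (0.33967)^1.28 = 0.25105
t = t_rated * (I_rated/I)^k = 7.3325 * 0.25105 = 1.841 hr

1.841 hr


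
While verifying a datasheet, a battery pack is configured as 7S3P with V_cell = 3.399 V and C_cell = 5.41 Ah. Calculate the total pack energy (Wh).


V_pack = 7 * 3.399 = 23.793 V
C_pack = 3 * 5.41 = 16.23 Ah
E = V_pack * C_pack = 23.793 * 16.23 = 386.2 Wh

386.2 Wh


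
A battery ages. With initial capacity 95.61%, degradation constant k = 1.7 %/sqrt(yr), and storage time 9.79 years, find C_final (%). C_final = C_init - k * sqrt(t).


Step 1: sqrt(9.79 yr) = 3.1289
Step 2: drop = 1.7 * 3.1289 = 5.3191
Step 3: C_final = 95.61 - 5.3191 = 90.29%

90.29%


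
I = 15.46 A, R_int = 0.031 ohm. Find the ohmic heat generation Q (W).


I^2 = 239.01
Q = 239.01 * 0.031 = 7.409 W

7.409 W


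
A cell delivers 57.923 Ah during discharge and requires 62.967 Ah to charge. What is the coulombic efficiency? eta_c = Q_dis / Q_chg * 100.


Coulombic efficiency = 57.923/62.967 * 100% = 91.99%

91.99%


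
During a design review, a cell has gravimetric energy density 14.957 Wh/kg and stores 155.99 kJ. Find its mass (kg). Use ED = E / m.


Convert: E = 155.99 kJ = 43.331 Wh
m = E / ED = 43.331 / 14.957 = 2.897 kg

2.897 kg


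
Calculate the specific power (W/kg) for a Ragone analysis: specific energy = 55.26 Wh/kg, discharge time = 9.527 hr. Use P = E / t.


P_specific = E / t = 55.26 / 9.527 = 5.800 W/kg

5.800 W/kg


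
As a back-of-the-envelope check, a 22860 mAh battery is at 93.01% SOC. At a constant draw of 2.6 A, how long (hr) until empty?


Convert: C_total = 22860 mAh = 22.86 Ah
Step 1: remaining = SOC/100 * C_total = 93.01/100 * 22.86 = 21.262 Ah
Step 2: t = remaining / I = 21.262 / 2.6 = 8.178 hr

8.178 hr


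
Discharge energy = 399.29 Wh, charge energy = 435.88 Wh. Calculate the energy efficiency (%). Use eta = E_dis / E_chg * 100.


Round-trip efficiency = 399.29/435.88 * 100% = 91.61%

91.61%


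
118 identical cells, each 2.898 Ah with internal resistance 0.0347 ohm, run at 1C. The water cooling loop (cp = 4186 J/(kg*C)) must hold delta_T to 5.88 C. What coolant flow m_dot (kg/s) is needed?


Step 1: I = 1 * 2.898 = 2.898 A
Step 2: Q_cell = I^2 * R = 2.898^2 * 0.0347 = 0.29142 W
Step 3: Q_total = 118 * 0.29142 = 34.388 W
Step 4: m_dot = Q_total / (cp * dT) = 34.388 / (4186 * 5.88) = 0.001397 kg/s

0.001397 kg/s


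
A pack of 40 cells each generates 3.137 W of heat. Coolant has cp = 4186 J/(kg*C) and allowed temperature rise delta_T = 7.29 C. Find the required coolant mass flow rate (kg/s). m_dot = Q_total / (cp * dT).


Step 1: Total heat Q = 40 * 3.137 W = 125.48 W
Step 2: denom = cp * dT = 4186 * 7.29 = 30516
Step 3: m_dot = 125.48 / 30516 = 0.004112 kg/s

0.004112 kg/s


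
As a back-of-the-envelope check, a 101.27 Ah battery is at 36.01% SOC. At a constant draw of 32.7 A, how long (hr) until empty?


Step 1: remaining = SOC/100 * C_total = 36.01/100 * 101.27 = 36.467 Ah
Step 2: t = remaining / I = 36.467 / 32.7 = 1.115 hr

1.115 hr


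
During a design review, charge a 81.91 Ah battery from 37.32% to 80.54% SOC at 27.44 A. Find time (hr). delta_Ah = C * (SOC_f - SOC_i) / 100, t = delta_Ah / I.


Step 1: dSOC = 80.54% - 37.32% = 43.22%
Step 2: delta_Ah = 81.91 * 43.22 / 100 = 35.402 Ah
Step 3: t = 35.402 / 27.44 = 1.290 hr

1.290 hr


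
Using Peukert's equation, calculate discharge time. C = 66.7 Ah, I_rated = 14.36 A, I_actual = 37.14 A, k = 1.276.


Step 1: t_rated = C / I_rated = 66.7 / 14.36 = 4.6448 hr
Step 2: ratio = 14.36 / 37.14 = 0.38665
Step 3: ratio^k = 0.38665^1.276 = 0.29745
Step 4: t = t_rated * ratio^k = 4.6448 * 0.29745 = 1.382 hr

1.382 hr


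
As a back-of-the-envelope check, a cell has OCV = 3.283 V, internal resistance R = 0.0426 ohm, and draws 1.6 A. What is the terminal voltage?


IR drop = 1.6 * 0.0426 = 0.06816 V
V = 3.283 - 0.06816 = 3.215 V

3.215 V


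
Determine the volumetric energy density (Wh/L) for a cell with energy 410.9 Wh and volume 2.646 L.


ED = E / V = 410.9 / 2.646 = 155.3 Wh/L

155.3 Wh/L


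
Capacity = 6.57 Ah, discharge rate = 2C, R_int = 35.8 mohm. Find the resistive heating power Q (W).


Convert: R = 35.8 mohm = 0.0358 ohm
Step 1: I = C_rate * capacity = 2 * 6.57 = 13.14 A
Step 2: Q = I^2 * R = 13.14^2 * 0.0358 = 172.66 * 0.0358 = 6.181 W

6.181 W


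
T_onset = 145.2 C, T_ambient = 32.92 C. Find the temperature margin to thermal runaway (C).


margin = T_onset - T_ambient = 145.2 - 32.92 = 112.28 C

112.28 C


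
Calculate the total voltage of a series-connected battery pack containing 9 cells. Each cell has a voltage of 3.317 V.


V_pack = n * V_cell = 9 * 3.317 = 29.853 V

29.853 V


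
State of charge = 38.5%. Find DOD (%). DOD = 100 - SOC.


DOD = 100 - SOC = 100 - 38.5 = 61.5%

61.5%


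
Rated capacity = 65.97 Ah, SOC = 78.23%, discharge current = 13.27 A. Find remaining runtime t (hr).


Step 1: remaining = SOC/100 * C_total = 78.23/100 * 65.97 = 51.608 Ah
Step 2: t = remaining / I = 51.608 / 13.27 = 3.889 hr

3.889 hr


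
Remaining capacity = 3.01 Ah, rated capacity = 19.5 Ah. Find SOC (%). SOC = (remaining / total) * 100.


SOC = (remaining / total) * 100 = (3.01 / 19.5) * 100 = 15.44%

15.44%


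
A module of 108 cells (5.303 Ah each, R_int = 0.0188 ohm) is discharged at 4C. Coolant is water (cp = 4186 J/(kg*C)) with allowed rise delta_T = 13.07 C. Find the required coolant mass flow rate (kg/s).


Step 1: I = 4 * 5.303 = 21.212 A
Step 2: Q_cell = I^2 * R = 21.212^2 * 0.0188 = 8.459 W
Step 3: Q_total = 108 * 8.459 = 913.57 W
Step 4: m_dot = Q_total / (cp * dT) = 913.57 / (4186 * 13.07) = 0.01670 kg/s

0.01670 kg/s


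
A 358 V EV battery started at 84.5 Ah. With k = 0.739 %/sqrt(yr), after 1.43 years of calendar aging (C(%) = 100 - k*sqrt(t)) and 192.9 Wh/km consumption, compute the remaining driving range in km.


Step 1: capacity retention = 100 - 0.739 * sqrt(1.43) = 100 - 0.739 * 1.1958 = 99.116%
Step 2: C_now = 84.5 * 99.116/100 = 83.753 Ah
Step 3: E_pack = V * C_now = 358 * 83.753 = 29984 Wh
Step 4: range = E_pack / consumption = 29984 / 192.9 = 155.4 km

155.4 km


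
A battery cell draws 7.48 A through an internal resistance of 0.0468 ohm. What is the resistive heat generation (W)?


Q = I^2 * R = 7.48^2 * 0.0468 = 2.618 W

2.618 W


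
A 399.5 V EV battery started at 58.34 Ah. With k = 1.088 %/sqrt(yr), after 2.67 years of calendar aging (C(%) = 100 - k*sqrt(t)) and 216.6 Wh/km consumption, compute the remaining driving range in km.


Step 1: capacity retention = 100 - 1.088 * sqrt(2.67) = 100 - 1.088 * 1.634 = 98.222%
Step 2: C_now = 58.34 * 98.222/100 = 57.303 Ah
Step 3: E_pack = V * C_now = 399.5 * 57.303 = 22893 Wh
Step 4: range = E_pack / consumption = 22893 / 216.6 = 105.7 km

105.7 km


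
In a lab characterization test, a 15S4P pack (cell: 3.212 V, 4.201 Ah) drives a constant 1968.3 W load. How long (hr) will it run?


Step 1: E_pack = Ns * V_cell * Np * C_cell = 15 * 3.212 * 4 * 4.201 = 809.62 Wh
Step 2: t = E_pack / P = 809.62 / 1968.3 = 0.4113 hr

0.4113 hr


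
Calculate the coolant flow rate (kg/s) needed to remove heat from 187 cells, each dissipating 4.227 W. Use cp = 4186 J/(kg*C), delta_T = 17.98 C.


Q_total = 187 * 4.227 = 790.45 W
m_dot = Q_total / (cp * dT) = 790.45 / (4186 * 17.98) = 0.01050 kg/s

0.01050 kg/s


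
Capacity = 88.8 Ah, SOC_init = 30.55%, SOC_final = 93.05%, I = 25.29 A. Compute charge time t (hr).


Step 1: dSOC = 93.05% - 30.55% = 62.5%
Step 2: delta_Ah = 88.8 * 62.5 / 100 = 55.5 Ah
Step 3: t = 55.5 / 25.29 = 2.195 hr

2.195 hr


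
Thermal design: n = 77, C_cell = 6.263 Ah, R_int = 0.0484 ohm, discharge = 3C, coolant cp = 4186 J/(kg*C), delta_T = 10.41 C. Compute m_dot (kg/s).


Step 1: I = 3 * 6.263 = 18.789 A
Step 2: Q_cell = I^2 * R = 18.789^2 * 0.0484 = 17.086 W
Step 3: Q_total = 77 * 17.086 = 1315.6 W
Step 4: m_dot = Q_total / (cp * dT) = 1315.6 / (4186 * 10.41) = 0.03019 kg/s

0.03019 kg/s


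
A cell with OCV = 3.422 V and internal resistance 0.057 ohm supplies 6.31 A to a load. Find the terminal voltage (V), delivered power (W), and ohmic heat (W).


Step 1: V_terminal = OCV - I*R = 3.422 - 6.31 * 0.057 = 3.0623 V
Step 2: P_out = V_terminal * I = 3.0623 * 6.31 = 19.32 W
Step 3: Q = I^2 * R = 6.31^2 * 0.057 = 2.270 W

V=3.0623 V, P=19.32 W, Q=2.270 W


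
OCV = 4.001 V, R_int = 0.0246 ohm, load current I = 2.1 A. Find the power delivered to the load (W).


Step 1: V_terminal = OCV - I*R = 4.001 - 2.1 * 0.0246 = 3.9493 V
Step 2: P_out = V_terminal * I = 3.9493 * 2.1 = 8.294 W

8.294 W


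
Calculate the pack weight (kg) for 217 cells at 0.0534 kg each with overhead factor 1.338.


m_pack = n * m_cell * overhead = 217 * 0.0534 * 1.338 = 15.50 kg

15.50 kg


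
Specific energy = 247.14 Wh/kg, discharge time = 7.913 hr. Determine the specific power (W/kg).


Specific power = 247.14 Wh/kg / 7.913 hr = 31.23 W/kg

31.23 W/kg


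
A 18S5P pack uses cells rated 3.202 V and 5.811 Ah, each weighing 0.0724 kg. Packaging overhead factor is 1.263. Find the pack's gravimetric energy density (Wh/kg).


Step 1: V_pack = 18 * 3.202 = 57.636 V
Step 2: C_pack = 5 * 5.811 = 29.055 Ah
Step 3: E_pack = V_pack * C_pack = 57.636 * 29.055 = 1674.6 Wh
Step 4: m_pack = 18 * 5 * 0.0724 * 1.263 = 8.2297 kg
Step 5: ED = E_pack / m_pack = 1674.6 / 8.2297 = 203.5 Wh/kg

203.5 Wh/kg


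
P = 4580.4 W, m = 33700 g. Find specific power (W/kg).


Convert: m = 33700 g = 33.7 kg
SP = P / m = 4580.4 / 33.7 = 135.9 W/kg

135.9 W/kg


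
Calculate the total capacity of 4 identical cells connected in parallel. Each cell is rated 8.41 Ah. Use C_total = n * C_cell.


C_total = 4 * 8.41 = 33.64 Ah

33.64 Ah


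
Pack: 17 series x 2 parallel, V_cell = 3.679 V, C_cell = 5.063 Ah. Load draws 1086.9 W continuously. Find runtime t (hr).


Step 1: E_pack = Ns * V_cell * Np * C_cell = 17 * 3.679 * 2 * 5.063 = 633.31 Wh
Step 2: t = E_pack / P = 633.31 / 1086.9 = 0.5827 hr

0.5827 hr


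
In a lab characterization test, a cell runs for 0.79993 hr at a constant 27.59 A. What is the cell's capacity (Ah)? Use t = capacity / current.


C = I * t = 27.59 * 0.79993 = 22.07 Ah

22.07 Ah


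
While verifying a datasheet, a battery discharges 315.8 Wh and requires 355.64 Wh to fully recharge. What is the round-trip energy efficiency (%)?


eta_e = E_dis / E_chg * 100 = 315.8 / 355.64 * 100 = 88.80%

88.80%


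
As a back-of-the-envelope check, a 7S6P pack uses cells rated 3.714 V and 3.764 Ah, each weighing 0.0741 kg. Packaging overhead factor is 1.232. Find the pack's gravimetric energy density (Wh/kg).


Step 1: V_pack = 7 * 3.714 = 25.998 V
Step 2: C_pack = 6 * 3.764 = 22.584 Ah
Step 3: E_pack = V_pack * C_pack = 25.998 * 22.584 = 587.14 Wh
Step 4: m_pack = 7 * 6 * 0.0741 * 1.232 = 3.8342 kg
Step 5: ED = E_pack / m_pack = 587.14 / 3.8342 = 153.1 Wh/kg

153.1 Wh/kg


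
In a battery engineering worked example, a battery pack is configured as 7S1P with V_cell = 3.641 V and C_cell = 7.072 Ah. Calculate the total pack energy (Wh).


E = Ns * Vcell * Np * Ccell = 7 * 3.641 * 1 * 7.072 = 180.2 Wh

180.2 Wh


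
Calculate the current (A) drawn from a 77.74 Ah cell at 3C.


I = C_rate * capacity = 3 * 77.74 = 233.22 A

233.22 A


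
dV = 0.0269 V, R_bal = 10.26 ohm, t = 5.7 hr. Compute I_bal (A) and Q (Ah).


First, Ohm's law: I_bal = 0.0269 V / 10.26 ohm = 0.0026218 A
Then Q = I * t = 0.0026218 A * 5.7 hr = 0.01494 Ah

I=0.0026218 A, Q=0.01494 Ah


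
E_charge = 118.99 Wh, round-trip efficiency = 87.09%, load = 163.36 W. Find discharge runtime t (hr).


Step 1: E_discharge = eta/100 * E_charge = 87.09/100 * 118.99 = 103.63 Wh
Step 2: t = E_discharge / P = 103.63 / 163.36 = 0.6344 hr

0.6344 hr


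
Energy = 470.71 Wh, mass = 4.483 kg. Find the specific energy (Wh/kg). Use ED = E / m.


Specific energy = 470.71 Wh / 4.483 kg = 105.0 Wh/kg

105.0 Wh/kg


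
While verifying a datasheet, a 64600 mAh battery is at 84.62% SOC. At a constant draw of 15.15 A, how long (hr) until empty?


Convert: C_total = 64600 mAh = 64.6 Ah
Step 1: remaining = SOC/100 * C_total = 84.62/100 * 64.6 = 54.665 Ah
Step 2: t = remaining / I = 54.665 / 15.15 = 3.608 hr

3.608 hr


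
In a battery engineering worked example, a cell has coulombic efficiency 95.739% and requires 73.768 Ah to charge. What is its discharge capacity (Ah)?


Q_dis = eta/100 * Q_chg = 95.739/100 * 73.768 = 70.62 Ah

70.62 Ah


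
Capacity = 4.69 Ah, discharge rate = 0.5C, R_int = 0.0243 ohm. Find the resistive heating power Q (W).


Step 1: I = C_rate * capacity = 0.5 * 4.69 = 2.345 A
Step 2: Q = I^2 * R = 2.345^2 * 0.0243 = 5.499 * 0.0243 = 0.1336 W

0.1336 W


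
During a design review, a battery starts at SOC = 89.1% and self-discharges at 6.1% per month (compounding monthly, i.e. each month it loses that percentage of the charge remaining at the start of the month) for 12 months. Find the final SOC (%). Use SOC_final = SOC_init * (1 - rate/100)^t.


decay = (1 - 6.1/100)^12 = 0.46988
SOC_final = 89.1 * 0.46988 = 41.87%

41.87%


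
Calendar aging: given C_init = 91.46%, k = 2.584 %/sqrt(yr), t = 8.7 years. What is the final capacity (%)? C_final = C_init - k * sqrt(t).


sqrt(t) = sqrt(8.7) = 2.9496
C_final = 91.46 - 2.584 * 2.9496 = 83.84%

83.84%


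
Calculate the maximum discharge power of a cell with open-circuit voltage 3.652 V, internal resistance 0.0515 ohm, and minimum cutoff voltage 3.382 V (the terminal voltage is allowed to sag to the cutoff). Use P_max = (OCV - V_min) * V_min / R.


P_max = (OCV - V_min) * V_min / R = (3.652 - 3.382) * 3.382 / 0.0515 = 0.27 * 3.382 / 0.0515 = 17.73 W

17.73 W


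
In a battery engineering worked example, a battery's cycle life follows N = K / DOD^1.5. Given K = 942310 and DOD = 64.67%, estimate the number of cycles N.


Step 1: DOD^1.5 = 64.67^1.5 = 520.06
Step 2: N = 942310 / 520.06 = 1812 cycles

1812 cycles


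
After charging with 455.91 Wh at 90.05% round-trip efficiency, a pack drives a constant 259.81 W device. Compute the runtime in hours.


Step 1: E_discharge = eta/100 * E_charge = 90.05/100 * 455.91 = 410.55 Wh
Step 2: t = E_discharge / P = 410.55 / 259.81 = 1.580 hr

1.580 hr


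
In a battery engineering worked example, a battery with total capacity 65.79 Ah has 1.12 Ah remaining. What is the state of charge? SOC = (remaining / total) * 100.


SOC% = 1.12 / 65.79 * 100 = 1.702%

1.702%


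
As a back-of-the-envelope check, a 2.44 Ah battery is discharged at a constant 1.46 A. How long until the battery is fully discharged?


t = capacity / current = 2.44 / 1.46 = 1.671 hr

1.671 hr


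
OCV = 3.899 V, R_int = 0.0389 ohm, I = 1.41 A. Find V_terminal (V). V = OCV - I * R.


V = OCV - I*R = 3.899 - 1.41 * 0.0389 = 3.844 V

3.844 V


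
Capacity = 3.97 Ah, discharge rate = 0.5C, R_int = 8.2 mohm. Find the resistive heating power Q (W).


Convert: R = 8.2 mohm = 0.0082 ohm
Step 1: I = C_rate * capacity = 0.5 * 3.97 = 1.985 A
Step 2: Q = I^2 * R = 1.985^2 * 0.0082 = 3.9402 * 0.0082 = 0.03231 W

0.03231 W


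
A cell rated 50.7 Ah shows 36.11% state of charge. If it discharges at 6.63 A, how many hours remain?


Step 1: remaining = SOC/100 * C_total = 36.11/100 * 50.7 = 18.308 Ah
Step 2: t = remaining / I = 18.308 / 6.63 = 2.761 hr

2.761 hr


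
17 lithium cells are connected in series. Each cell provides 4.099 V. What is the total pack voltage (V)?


With 17 cells in series at 4.099 V each, V_pack = 69.683 V

69.683 V


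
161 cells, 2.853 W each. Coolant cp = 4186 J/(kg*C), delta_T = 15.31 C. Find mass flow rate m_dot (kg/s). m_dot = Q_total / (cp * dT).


Step 1: Total heat Q = 161 * 2.853 W = 459.33 W
Step 2: denom = cp * dT = 4186 * 15.31 = 64088
Step 3: m_dot = 459.33 / 64088 = 0.007167 kg/s

0.007167 kg/s


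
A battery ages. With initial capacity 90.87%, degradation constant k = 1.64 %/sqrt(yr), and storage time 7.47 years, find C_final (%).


sqrt(t) = sqrt(7.47) = 2.7331
C_final = 90.87 - 1.64 * 2.7331 = 86.39%

86.39%


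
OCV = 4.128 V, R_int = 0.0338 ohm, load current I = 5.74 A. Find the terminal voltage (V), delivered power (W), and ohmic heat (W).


Step 1: V_terminal = OCV - I*R = 4.128 - 5.74 * 0.0338 = 3.934 V
Step 2: P_out = V_terminal * I = 3.934 * 5.74 = 22.58 W
Step 3: Q = I^2 * R = 5.74^2 * 0.0338 = 1.114 W

V=3.934 V, P=22.58 W, Q=1.114 W
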